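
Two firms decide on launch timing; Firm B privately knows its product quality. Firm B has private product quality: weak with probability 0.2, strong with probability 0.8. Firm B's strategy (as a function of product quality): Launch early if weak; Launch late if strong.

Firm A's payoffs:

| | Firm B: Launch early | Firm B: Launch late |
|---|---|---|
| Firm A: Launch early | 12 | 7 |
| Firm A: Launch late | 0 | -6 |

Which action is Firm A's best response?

E[Launch early] = 0.2·(12) + 0.8·(7) = 8
E[Launch late] = 0.2·(0) + 0.8·(-6) = -4.8
Best response: Launch early (8 is the largest).

Launch early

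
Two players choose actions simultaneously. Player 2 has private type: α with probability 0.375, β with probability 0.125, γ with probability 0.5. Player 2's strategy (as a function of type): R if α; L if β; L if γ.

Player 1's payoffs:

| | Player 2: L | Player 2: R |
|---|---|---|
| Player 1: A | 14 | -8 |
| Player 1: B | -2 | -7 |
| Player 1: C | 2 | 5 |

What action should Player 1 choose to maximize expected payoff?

E[A] = 0.375·(-8) + 0.125·(14) + 0.5·(14) = 5.75
E[B] = 0.375·(-7) + 0.125·(-2) + 0.5·(-2) = -3.875
E[C] = 0.375·(5) + 0.125·(2) + 0.5·(2) = 3.125
Best response: A (5.75 is the largest).

A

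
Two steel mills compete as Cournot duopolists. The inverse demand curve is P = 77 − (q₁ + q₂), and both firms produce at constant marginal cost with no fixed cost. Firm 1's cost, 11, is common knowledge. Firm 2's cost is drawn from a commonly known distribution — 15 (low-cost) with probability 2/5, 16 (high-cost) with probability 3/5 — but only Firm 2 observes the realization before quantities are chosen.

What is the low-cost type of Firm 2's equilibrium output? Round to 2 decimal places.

19.23

Firm 2 with cost c maximizes (77 − (q₁+q₂) − c)·q₂, giving q₂(c) = (77 − c − q₁)/2.
E[c₂] = 2/5·15 + 3/5·16 = 15.6
Firm 1's FOC against E[q₂] yields q₁ = (77 − 2·11 + E[c₂])/3 = (77 − 22 + 15.6)/3 = 23.5333.
q₂(low-cost) = (77 − 15 − 23.5333)/2 = 19.2333.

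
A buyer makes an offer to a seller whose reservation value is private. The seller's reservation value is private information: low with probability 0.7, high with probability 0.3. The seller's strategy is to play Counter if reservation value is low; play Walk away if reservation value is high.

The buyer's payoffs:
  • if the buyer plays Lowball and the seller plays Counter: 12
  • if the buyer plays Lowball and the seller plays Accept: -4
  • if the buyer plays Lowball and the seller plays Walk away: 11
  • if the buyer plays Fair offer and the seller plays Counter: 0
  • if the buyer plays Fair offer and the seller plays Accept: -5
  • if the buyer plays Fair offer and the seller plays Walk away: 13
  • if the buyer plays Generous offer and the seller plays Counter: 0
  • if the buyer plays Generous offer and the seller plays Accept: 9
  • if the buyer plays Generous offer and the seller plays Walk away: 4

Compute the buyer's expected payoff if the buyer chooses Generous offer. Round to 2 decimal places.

E[Generous offer] = 0.7·0 + 0.3·4 = 0 + 1.2 = 1.2

1.20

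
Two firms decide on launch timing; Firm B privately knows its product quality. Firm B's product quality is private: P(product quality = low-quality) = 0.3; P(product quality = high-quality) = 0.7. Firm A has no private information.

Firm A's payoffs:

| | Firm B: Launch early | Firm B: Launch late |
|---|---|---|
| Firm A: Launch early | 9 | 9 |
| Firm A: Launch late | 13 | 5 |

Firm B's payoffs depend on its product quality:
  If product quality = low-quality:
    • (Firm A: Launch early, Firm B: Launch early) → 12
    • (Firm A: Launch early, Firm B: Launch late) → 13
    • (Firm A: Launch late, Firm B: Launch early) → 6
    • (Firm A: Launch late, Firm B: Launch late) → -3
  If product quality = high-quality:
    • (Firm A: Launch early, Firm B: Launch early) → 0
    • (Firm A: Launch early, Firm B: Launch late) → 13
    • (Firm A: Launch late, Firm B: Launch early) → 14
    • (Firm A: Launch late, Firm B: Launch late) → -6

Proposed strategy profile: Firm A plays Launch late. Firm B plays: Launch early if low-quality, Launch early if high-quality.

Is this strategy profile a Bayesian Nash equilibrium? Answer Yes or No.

Firm A plays Launch late: E[Launch late] = 0.3·(13) + 0.7·(13) = 13; E[Launch early] = 9. Best-responding. ✓
Firm B (product quality low-quality), facing Launch late: Launch early gives 6, Launch late gives -3. Proposed Launch early is best. ✓
Firm B (product quality high-quality), facing Launch late: Launch early gives 14, Launch late gives -6. Proposed Launch early is best. ✓

Yes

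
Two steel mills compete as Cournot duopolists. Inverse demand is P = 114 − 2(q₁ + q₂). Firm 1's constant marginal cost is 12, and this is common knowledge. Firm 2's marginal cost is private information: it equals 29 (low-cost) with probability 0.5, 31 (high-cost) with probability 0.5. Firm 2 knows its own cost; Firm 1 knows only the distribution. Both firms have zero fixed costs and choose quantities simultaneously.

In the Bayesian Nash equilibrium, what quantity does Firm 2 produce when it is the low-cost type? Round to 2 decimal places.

11.25

Type-c best response for Firm 2: q₂(c) = (114 − c)/4 − q₁/2.
Firm 1 maximizes expected profit; its first-order condition is 114 − 4q₁ − 2E[q₂] − 12 = 0.
Substituting E[q₂] and solving: E[c₂] = 30, so q₁ = (114 − 2·12 + 30)/6 = 20.
q₂(low-cost) = (114 − 29 − 2·20)/4 = 11.25.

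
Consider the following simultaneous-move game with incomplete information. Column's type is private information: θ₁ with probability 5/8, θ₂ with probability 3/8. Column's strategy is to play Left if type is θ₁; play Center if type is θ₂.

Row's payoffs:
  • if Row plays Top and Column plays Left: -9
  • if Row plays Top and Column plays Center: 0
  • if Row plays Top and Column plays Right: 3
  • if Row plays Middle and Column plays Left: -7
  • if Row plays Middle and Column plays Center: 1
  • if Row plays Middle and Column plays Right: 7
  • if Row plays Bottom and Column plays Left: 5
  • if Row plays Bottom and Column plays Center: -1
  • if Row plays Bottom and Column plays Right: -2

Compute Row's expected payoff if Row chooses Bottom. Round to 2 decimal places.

2.75

Take the expectation over Column's type, weighting each type's action by its prior probability.
E[Bottom] = 5/8·5 + 3/8·(-1) = 25/8 + (-3/8) = 11/4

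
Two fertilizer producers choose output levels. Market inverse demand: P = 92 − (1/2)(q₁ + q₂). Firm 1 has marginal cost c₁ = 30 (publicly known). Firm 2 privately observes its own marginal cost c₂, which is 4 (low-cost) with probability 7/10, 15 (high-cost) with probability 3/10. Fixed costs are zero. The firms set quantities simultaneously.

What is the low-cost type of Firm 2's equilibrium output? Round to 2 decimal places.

74.90

Type-c best response for Firm 2: q₂(c) = (92 − c) − q₁/2.
Firm 1 maximizes expected profit; its first-order condition is 92 − q₁ − (1/2)E[q₂] − 30 = 0.
Substituting E[q₂] and solving: E[c₂] = 7.3, so q₁ = (92 − 2·30 + 7.3)/(3/2) = 26.2.
q₂(low-cost) = (92 − 4 − (1/2)·26.2) = 74.9.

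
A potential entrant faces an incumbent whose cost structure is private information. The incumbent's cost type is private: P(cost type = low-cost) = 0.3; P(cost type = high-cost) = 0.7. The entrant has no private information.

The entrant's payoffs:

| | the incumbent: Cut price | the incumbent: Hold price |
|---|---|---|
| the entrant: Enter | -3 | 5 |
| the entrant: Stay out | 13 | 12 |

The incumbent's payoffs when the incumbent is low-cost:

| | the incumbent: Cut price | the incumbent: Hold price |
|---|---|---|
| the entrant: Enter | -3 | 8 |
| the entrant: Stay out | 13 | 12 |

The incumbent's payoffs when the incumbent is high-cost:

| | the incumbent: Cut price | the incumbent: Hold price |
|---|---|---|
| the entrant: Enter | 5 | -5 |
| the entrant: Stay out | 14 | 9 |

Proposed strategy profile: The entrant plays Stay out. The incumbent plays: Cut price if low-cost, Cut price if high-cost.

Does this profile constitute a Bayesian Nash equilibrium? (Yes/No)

Yes

The entrant plays Stay out: E[Stay out] = 0.3·(13) + 0.7·(13) = 13; E[Enter] = -3. Best-responding. ✓
The incumbent (cost type low-cost), facing Stay out: Cut price gives 13, Hold price gives 12. Proposed Cut price is best. ✓
The incumbent (cost type high-cost), facing Stay out: Cut price gives 14, Hold price gives 9. Proposed Cut price is best. ✓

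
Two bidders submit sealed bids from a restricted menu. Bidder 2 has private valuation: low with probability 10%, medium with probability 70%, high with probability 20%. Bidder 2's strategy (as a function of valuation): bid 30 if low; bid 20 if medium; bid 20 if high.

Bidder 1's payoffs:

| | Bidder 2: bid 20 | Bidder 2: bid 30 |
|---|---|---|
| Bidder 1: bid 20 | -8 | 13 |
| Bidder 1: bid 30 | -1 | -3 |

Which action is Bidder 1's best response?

E[bid 20] = 0.1·(13) + 0.7·(-8) + 0.2·(-8) = -5.9
E[bid 30] = 0.1·(-3) + 0.7·(-1) + 0.2·(-1) = -1.2
Best response: bid 30 (-1.2 is the largest).

bid 30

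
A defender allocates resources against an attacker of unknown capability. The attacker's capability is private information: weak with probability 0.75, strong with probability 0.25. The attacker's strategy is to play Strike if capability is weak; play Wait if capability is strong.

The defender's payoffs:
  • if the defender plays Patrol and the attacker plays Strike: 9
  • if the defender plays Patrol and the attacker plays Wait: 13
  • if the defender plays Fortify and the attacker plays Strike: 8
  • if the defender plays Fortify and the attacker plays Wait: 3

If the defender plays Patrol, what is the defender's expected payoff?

10

Take the expectation over the attacker's capability, weighting each type's action by its prior probability.
E[Patrol] = 0.75·9 + 0.25·13 = 6.75 + 3.25 = 10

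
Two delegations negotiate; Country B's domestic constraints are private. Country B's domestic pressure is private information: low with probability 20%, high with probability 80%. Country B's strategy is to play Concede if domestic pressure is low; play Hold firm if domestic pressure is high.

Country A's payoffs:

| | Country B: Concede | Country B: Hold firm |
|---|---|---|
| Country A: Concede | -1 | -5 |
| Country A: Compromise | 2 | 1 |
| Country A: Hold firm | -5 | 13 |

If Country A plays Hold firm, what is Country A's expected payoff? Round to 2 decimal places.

9.40

Take the expectation over Country B's domestic pressure, weighting each type's action by its prior probability.
E[Hold firm] = 0.2·(-5) + 0.8·13 = (-1) + 10.4 = 9.4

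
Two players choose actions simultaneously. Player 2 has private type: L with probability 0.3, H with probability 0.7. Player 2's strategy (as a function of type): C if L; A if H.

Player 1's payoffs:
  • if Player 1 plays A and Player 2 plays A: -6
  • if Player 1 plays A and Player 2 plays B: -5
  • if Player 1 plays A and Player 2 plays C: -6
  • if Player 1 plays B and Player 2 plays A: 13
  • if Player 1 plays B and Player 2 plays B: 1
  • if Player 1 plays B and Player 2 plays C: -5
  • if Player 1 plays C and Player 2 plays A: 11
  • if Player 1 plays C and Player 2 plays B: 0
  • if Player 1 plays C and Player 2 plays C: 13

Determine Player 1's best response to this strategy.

E[A] = 0.3·(-6) + 0.7·(-6) = -6
E[B] = 0.3·(-5) + 0.7·(13) = 7.6
E[C] = 0.3·(13) + 0.7·(11) = 11.6
Best response: C (11.6 is the largest).

C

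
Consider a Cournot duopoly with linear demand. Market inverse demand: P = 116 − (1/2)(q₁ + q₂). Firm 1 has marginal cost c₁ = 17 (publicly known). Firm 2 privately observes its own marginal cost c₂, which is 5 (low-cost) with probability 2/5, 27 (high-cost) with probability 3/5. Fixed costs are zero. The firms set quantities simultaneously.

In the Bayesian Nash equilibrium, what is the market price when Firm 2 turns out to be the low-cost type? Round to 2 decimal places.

Type-c best response for Firm 2: q₂(c) = (116 − c) − q₁/2.
Firm 1 maximizes expected profit; its first-order condition is 116 − q₁ − (1/2)E[q₂] − 17 = 0.
Substituting E[q₂] and solving: E[c₂] = 18.2, so q₁ = (116 − 2·17 + 18.2)/(3/2) = 66.8.
q₂(low-cost) = 77.6, so P = 116 − (1/2)·(66.8 + 77.6) = 43.8.

43.80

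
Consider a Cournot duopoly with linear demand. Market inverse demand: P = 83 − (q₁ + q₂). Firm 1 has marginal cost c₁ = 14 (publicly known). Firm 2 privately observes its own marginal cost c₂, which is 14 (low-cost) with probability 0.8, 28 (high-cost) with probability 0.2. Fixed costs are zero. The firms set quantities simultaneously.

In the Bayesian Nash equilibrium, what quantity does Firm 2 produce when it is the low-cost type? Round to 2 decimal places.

22.53

Firm 2 with cost c maximizes (83 − (q₁+q₂) − c)·q₂, giving q₂(c) = (83 − c − q₁)/2.
E[c₂] = 0.8·14 + 0.2·28 = 16.8
Firm 1's FOC against E[q₂] yields q₁ = (83 − 2·14 + E[c₂])/3 = (83 − 28 + 16.8)/3 = 23.9333.
q₂(low-cost) = (83 − 14 − 23.9333)/2 = 22.5333.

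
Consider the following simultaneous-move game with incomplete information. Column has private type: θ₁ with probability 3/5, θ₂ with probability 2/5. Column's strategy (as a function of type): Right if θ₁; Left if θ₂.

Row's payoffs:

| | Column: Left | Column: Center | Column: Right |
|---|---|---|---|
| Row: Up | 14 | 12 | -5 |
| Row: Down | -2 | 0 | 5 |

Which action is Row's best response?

E[Up] = 3/5·(-5) + 2/5·(14) = 13/5
E[Down] = 3/5·(5) + 2/5·(-2) = 11/5
Best response: Up (13/5 is the largest).

Up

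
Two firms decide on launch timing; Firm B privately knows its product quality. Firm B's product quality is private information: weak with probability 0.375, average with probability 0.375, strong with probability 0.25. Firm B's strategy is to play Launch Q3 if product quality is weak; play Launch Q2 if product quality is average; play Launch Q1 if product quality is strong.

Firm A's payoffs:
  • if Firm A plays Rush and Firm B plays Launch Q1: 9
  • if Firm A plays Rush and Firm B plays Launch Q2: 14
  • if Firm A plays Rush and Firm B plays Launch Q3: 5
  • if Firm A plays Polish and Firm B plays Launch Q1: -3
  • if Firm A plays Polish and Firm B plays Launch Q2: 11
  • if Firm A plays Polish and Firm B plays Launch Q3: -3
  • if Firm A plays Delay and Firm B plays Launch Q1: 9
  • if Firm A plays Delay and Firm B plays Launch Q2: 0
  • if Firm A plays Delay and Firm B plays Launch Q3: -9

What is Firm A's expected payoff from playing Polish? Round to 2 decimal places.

2.25

Take the expectation over Firm B's product quality, weighting each type's action by its prior probability.
E[Polish] = 0.375·(-3) + 0.375·11 + 0.25·(-3) = (-1.125) + 4.125 + (-0.75) = 2.25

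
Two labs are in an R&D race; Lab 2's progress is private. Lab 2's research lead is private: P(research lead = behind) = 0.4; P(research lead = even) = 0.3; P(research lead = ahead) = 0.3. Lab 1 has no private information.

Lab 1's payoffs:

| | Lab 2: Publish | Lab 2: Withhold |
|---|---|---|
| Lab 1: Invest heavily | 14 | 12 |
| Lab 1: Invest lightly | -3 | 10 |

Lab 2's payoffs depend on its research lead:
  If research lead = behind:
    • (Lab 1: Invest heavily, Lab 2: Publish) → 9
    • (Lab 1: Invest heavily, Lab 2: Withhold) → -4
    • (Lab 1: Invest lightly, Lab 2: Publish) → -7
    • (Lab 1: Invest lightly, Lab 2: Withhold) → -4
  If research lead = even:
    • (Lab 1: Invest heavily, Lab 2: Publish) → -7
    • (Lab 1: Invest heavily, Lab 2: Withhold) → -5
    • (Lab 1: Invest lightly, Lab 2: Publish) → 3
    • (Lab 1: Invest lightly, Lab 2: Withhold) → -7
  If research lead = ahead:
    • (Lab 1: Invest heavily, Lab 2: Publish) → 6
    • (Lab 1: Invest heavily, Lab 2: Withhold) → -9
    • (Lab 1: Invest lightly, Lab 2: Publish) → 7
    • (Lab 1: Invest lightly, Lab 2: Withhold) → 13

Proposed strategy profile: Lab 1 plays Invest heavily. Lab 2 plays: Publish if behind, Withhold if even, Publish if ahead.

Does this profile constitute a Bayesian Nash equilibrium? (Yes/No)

A profile is a BNE iff every type of every player is best-responding given beliefs about the other side.
Lab 1 plays Invest heavily: E[Invest heavily] = 0.4·(14) + 0.3·(12) + 0.3·(14) = 13.4; E[Invest lightly] = 0.9. Best-responding. ✓
Lab 2 (research lead behind), facing Invest heavily: Publish gives 9, Withhold gives -4. Proposed Publish is best. ✓
Lab 2 (research lead even), facing Invest heavily: Publish gives -7, Withhold gives -5. Proposed Withhold is best. ✓
Lab 2 (research lead ahead), facing Invest heavily: Publish gives 6, Withhold gives -9. Proposed Publish is best. ✓

Yes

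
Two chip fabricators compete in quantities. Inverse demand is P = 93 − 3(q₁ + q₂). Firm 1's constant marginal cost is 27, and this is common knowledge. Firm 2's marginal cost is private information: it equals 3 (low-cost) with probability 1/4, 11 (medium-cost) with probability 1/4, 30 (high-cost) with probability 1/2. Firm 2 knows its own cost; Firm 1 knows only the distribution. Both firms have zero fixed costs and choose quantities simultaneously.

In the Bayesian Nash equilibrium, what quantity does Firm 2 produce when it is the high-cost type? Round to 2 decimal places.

Firm 2 with cost c maximizes (93 − 3(q₁+q₂) − c)·q₂, giving q₂(c) = (93 − c − 3q₁)/6.
E[c₂] = 1/4·3 + 1/4·11 + 1/2·30 = 18.5
Firm 1's FOC against E[q₂] yields q₁ = (93 − 2·27 + E[c₂])/9 = (93 − 54 + 18.5)/9 = 6.38889.
q₂(high-cost) = (93 − 30 − 3·6.38889)/6 = 7.30556.

7.31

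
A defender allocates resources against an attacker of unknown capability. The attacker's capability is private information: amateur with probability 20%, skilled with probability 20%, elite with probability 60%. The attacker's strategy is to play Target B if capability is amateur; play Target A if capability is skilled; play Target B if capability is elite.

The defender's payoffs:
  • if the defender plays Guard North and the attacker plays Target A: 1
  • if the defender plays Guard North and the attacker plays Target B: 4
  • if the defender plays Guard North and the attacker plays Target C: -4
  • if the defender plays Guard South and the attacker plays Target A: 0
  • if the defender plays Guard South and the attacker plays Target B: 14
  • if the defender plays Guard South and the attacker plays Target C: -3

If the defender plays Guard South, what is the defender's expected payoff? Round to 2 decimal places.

11.20

E[Guard South] = 0.2·14 + 0.2·0 + 0.6·14 = 2.8 + 0 + 8.4 = 11.2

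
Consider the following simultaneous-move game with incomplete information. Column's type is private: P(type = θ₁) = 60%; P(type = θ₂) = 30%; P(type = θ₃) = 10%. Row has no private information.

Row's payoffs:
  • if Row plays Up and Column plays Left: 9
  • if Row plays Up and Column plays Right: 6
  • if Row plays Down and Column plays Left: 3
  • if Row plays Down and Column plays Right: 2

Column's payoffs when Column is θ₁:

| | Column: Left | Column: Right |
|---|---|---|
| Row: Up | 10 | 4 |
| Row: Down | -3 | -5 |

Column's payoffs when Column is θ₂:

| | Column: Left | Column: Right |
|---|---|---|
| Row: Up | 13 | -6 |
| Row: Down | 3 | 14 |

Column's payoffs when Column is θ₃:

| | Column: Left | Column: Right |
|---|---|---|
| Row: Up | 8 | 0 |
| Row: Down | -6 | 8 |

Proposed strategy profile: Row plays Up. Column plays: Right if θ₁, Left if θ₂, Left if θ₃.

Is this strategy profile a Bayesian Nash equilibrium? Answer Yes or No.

No

Row plays Up: E[Up] = 0.6·(6) + 0.3·(9) + 0.1·(9) = 7.2; E[Down] = 2.4. Best-responding. ✓
Column (type θ₁), facing Up: Left gives 10, Right gives 4. Proposed Right is not best — profitable deviation exists. ✗
Column (type θ₂), facing Up: Left gives 13, Right gives -6. Proposed Left is best. ✓
Column (type θ₃), facing Up: Left gives 8, Right gives 0. Proposed Left is best. ✓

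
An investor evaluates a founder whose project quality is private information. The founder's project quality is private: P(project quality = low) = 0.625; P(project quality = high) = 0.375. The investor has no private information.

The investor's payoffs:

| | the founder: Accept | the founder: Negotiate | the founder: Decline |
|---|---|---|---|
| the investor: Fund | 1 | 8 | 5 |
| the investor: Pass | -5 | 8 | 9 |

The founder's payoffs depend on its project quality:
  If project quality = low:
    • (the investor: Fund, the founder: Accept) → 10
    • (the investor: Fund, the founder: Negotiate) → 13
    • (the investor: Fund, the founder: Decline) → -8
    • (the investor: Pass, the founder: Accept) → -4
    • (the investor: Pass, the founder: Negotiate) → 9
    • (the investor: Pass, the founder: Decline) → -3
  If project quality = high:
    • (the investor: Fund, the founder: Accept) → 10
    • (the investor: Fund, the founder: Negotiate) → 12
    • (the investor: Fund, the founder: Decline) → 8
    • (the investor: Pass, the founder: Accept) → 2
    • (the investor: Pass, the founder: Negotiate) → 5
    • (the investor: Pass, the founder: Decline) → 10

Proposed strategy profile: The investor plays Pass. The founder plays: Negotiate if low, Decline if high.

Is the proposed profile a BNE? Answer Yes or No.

Yes

The investor plays Pass: E[Pass] = 0.625·(8) + 0.375·(9) = 8.375; E[Fund] = 6.875. Best-responding. ✓
The founder (project quality low), facing Pass: Accept gives -4, Negotiate gives 9, Decline gives -3. Proposed Negotiate is best. ✓
The founder (project quality high), facing Pass: Accept gives 2, Negotiate gives 5, Decline gives 10. Proposed Decline is best. ✓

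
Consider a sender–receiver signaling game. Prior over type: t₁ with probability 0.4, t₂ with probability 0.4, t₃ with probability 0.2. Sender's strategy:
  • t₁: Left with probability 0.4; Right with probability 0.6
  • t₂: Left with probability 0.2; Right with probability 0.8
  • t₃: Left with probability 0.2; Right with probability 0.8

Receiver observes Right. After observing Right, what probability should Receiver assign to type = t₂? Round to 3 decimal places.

0.444

P(Right) = 0.4·0.6 + 0.4·0.8 + 0.2·0.8 = 0.72
P(t₂ | Right) = (0.4·0.8) / 0.72 = 0.32 / 0.72 = 0.444444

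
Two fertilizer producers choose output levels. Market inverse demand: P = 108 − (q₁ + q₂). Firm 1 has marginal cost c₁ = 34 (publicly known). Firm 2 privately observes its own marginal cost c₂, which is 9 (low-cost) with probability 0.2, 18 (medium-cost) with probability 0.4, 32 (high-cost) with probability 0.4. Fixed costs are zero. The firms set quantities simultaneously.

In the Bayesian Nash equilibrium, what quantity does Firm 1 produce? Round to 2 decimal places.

20.60

Type-c best response for Firm 2: q₂(c) = (108 − c)/2 − q₁/2.
Firm 1 maximizes expected profit; its first-order condition is 108 − 2q₁ − E[q₂] − 34 = 0.
Substituting E[q₂] and solving: E[c₂] = 21.8, so q₁ = (108 − 2·34 + 21.8)/3 = 20.6.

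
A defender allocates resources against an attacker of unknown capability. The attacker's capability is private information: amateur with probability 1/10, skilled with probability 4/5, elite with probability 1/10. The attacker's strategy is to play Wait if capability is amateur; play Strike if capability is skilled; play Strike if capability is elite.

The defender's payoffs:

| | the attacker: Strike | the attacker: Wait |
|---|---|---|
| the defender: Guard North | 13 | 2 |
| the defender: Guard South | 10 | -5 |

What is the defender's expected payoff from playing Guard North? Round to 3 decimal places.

11.900

E[Guard North] = 1/10·2 + 4/5·13 + 1/10·13 = 1/5 + 52/5 + 13/10 = 119/10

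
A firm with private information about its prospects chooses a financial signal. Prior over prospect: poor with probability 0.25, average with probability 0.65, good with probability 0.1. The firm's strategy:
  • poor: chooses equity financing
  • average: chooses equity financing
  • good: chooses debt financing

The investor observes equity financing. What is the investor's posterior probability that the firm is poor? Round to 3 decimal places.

0.278

Apply Bayes' rule using the sender's strategy as the likelihood.
P(equity financing) = 0.25·1 + 0.65·1 + 0.1·0 = 0.9
P(poor | equity financing) = (0.25·1) / 0.9 = 0.25 / 0.9 = 0.277778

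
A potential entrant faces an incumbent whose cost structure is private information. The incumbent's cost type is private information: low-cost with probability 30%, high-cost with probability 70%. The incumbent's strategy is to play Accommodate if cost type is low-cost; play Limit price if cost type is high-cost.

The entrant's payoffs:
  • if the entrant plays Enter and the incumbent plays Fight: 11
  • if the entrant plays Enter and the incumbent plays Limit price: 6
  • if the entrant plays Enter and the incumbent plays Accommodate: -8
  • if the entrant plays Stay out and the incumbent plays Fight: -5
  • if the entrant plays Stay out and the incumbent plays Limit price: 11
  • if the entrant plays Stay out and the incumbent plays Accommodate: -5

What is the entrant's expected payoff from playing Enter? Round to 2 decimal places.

E[Enter] = 0.3·(-8) + 0.7·6 = (-2.4) + 4.2 = 1.8

1.80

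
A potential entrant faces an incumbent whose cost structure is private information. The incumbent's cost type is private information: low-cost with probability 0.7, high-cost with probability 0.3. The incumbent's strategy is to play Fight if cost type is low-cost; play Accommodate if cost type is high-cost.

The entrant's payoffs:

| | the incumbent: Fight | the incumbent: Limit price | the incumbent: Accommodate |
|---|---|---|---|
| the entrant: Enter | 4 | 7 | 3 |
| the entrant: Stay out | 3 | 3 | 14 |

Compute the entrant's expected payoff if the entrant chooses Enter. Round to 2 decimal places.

3.70

E[Enter] = 0.7·4 + 0.3·3 = 2.8 + 0.9 = 3.7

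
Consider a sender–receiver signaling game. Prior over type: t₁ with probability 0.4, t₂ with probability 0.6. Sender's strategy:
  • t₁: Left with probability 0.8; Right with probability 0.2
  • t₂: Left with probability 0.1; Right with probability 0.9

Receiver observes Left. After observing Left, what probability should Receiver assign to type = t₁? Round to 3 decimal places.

Apply Bayes' rule using the sender's strategy as the likelihood.
P(Left) = 0.4·0.8 + 0.6·0.1 = 0.38
P(t₁ | Left) = (0.4·0.8) / 0.38 = 0.32 / 0.38 = 0.842105

0.842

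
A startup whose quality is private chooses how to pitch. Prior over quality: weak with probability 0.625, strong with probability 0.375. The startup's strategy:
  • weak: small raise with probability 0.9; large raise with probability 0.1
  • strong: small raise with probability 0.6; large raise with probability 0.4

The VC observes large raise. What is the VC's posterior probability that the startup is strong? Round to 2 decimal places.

0.71

P(large raise) = 0.625·0.1 + 0.375·0.4 = 0.2125
P(strong | large raise) = (0.375·0.4) / 0.2125 = 0.15 / 0.2125 = 0.705882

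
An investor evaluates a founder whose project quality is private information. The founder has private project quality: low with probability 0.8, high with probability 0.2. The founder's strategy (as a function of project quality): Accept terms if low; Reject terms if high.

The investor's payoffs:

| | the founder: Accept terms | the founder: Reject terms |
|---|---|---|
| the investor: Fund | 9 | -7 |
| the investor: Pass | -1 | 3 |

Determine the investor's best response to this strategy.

Fund

Compute the investor's expected payoff for each action, taking the expectation over the founder's type.
E[Fund] = 0.8·(9) + 0.2·(-7) = 5.8
E[Pass] = 0.8·(-1) + 0.2·(3) = -0.2
Best response: Fund (5.8 is the largest).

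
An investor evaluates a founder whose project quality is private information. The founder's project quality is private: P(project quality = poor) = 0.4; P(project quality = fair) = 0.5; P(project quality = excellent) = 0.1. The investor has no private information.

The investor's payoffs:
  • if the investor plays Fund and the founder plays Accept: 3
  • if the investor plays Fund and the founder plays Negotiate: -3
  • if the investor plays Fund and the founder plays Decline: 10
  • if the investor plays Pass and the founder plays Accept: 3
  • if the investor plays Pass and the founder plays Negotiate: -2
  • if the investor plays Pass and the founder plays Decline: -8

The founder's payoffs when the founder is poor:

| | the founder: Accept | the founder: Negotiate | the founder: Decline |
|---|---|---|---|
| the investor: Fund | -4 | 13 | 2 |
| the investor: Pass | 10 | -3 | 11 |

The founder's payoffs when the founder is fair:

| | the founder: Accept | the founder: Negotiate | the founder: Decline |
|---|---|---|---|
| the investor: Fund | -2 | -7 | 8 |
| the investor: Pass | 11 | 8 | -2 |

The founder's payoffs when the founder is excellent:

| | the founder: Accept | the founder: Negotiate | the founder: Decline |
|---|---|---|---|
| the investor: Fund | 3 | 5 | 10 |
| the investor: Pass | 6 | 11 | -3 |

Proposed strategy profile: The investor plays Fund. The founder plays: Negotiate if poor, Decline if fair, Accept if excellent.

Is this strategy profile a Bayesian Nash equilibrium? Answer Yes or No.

A profile is a BNE iff every type of every player is best-responding given beliefs about the other side.
The investor plays Fund: E[Fund] = 0.4·(-3) + 0.5·(10) + 0.1·(3) = 4.1; E[Pass] = -4.5. Best-responding. ✓
The founder (project quality poor), facing Fund: Accept gives -4, Negotiate gives 13, Decline gives 2. Proposed Negotiate is best. ✓
The founder (project quality fair), facing Fund: Accept gives -2, Negotiate gives -7, Decline gives 8. Proposed Decline is best. ✓
The founder (project quality excellent), facing Fund: Accept gives 3, Negotiate gives 5, Decline gives 10. Proposed Accept is not best — profitable deviation exists. ✗

No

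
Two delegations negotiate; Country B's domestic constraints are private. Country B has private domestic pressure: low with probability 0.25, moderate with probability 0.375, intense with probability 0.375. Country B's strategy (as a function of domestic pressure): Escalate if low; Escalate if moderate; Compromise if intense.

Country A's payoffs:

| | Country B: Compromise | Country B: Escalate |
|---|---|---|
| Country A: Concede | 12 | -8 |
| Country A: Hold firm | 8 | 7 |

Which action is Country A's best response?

Hold firm

Compute Country A's expected payoff for each action, taking the expectation over Country B's type.
E[Concede] = 0.25·(-8) + 0.375·(-8) + 0.375·(12) = -0.5
E[Hold firm] = 0.25·(7) + 0.375·(7) + 0.375·(8) = 7.375
Best response: Hold firm (7.375 is the largest).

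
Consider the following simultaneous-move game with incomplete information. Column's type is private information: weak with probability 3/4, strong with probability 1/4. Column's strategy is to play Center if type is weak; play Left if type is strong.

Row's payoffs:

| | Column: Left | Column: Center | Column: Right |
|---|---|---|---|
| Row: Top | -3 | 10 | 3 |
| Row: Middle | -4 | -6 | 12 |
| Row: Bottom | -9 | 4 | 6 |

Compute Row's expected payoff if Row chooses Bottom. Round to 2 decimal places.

Take the expectation over Column's type, weighting each type's action by its prior probability.
E[Bottom] = 3/4·4 + 1/4·(-9) = 3 + (-9/4) = 3/4

0.75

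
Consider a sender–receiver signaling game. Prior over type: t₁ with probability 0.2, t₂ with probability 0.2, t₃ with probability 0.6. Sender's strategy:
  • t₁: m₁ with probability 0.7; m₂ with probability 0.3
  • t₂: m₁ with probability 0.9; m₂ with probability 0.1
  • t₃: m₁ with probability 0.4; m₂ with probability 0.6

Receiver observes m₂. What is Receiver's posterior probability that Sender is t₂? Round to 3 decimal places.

0.045

P(m₂) = 0.2·0.3 + 0.2·0.1 + 0.6·0.6 = 0.44
P(t₂ | m₂) = (0.2·0.1) / 0.44 = 0.02 / 0.44 = 0.0454545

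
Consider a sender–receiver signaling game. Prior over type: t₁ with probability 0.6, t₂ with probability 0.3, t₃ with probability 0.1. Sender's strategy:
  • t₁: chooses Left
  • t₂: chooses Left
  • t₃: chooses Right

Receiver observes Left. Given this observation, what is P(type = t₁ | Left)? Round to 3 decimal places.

0.667

Apply Bayes' rule using the sender's strategy as the likelihood.
P(Left) = 0.6·1 + 0.3·1 + 0.1·0 = 0.9
P(t₁ | Left) = (0.6·1) / 0.9 = 0.6 / 0.9 = 0.666667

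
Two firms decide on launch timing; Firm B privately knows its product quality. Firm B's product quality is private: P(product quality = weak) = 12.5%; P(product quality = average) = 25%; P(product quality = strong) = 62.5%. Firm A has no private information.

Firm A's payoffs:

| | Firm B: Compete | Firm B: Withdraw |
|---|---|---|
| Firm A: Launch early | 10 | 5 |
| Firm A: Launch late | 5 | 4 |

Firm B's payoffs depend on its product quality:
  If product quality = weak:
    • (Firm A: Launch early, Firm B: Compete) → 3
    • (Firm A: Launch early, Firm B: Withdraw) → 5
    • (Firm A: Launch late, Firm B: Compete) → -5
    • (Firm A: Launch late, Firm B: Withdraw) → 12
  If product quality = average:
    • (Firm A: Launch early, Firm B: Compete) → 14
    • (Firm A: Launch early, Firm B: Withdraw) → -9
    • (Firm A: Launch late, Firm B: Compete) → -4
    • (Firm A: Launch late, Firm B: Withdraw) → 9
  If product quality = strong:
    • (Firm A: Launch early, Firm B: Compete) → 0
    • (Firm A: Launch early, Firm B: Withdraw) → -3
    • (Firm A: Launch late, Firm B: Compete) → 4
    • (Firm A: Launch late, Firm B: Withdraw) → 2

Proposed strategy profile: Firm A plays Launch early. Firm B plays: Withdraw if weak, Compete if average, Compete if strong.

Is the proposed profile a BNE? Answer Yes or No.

A profile is a BNE iff every type of every player is best-responding given beliefs about the other side.
Firm A plays Launch early: E[Launch early] = 0.125·(5) + 0.25·(10) + 0.625·(10) = 9.375; E[Launch late] = 4.875. Best-responding. ✓
Firm B (product quality weak), facing Launch early: Compete gives 3, Withdraw gives 5. Proposed Withdraw is best. ✓
Firm B (product quality average), facing Launch early: Compete gives 14, Withdraw gives -9. Proposed Compete is best. ✓
Firm B (product quality strong), facing Launch early: Compete gives 0, Withdraw gives -3. Proposed Compete is best. ✓

Yes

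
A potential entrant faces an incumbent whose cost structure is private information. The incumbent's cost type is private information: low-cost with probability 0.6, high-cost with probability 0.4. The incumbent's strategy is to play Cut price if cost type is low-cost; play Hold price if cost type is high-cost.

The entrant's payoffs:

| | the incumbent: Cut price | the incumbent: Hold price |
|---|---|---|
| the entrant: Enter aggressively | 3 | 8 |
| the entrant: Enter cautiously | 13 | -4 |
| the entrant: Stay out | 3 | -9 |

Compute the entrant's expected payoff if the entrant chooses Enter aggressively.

Take the expectation over the incumbent's cost type, weighting each type's action by its prior probability.
E[Enter aggressively] = 0.6·3 + 0.4·8 = 1.8 + 3.2 = 5

5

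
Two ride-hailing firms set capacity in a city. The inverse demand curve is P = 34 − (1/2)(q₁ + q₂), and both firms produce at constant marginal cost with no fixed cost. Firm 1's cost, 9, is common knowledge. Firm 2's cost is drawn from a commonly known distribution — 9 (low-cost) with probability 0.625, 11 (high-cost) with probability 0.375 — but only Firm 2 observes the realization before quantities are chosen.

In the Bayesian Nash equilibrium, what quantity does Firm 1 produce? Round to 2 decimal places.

Each type of Firm 2 best-responds to q₁; Firm 1 best-responds to the expected q₂ over Firm 2's types.
Firm 2 with cost c maximizes (34 − (1/2)(q₁+q₂) − c)·q₂, giving q₂(c) = (34 − c − (1/2)q₁).
E[c₂] = 0.625·9 + 0.375·11 = 9.75
Firm 1's FOC against E[q₂] yields q₁ = (34 − 2·9 + E[c₂])/(3/2) = (34 − 18 + 9.75)/(3/2) = 17.1667.

17.17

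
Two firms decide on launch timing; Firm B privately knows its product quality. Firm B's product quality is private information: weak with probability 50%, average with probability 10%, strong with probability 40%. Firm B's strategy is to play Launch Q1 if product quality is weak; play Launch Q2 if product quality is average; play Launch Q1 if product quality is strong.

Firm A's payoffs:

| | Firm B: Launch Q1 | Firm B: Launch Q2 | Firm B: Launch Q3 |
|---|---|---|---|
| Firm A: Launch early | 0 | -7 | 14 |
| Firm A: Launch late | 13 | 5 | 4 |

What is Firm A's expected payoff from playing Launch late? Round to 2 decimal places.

E[Launch late] = 0.5·13 + 0.1·5 + 0.4·13 = 6.5 + 0.5 + 5.2 = 12.2

12.20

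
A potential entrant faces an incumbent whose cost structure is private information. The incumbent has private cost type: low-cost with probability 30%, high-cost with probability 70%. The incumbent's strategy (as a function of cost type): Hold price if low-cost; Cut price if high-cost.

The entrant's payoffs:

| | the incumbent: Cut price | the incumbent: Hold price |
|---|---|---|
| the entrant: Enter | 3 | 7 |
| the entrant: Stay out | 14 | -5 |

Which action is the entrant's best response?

E[Enter] = 0.3·(7) + 0.7·(3) = 4.2
E[Stay out] = 0.3·(-5) + 0.7·(14) = 8.3
Best response: Stay out (8.3 is the largest).

Stay out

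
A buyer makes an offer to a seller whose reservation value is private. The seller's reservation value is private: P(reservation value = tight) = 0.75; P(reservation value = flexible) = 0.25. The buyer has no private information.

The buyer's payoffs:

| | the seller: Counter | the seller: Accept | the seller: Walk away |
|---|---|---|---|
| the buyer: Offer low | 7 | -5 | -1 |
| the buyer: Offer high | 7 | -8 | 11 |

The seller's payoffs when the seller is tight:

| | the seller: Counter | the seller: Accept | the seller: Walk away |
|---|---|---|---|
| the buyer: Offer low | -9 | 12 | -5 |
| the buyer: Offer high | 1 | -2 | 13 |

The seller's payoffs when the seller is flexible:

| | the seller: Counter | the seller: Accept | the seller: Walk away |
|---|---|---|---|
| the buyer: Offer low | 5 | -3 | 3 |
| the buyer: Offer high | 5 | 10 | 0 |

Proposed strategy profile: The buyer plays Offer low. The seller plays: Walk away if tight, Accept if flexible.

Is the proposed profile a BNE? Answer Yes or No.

The buyer plays Offer low: E[Offer low] = 0.75·(-1) + 0.25·(-5) = -2; E[Offer high] = 6.25. Not best-responding. ✗
The seller (reservation value tight), facing Offer low: Counter gives -9, Accept gives 12, Walk away gives -5. Proposed Walk away is not best — profitable deviation exists. ✗
The seller (reservation value flexible), facing Offer low: Counter gives 5, Accept gives -3, Walk away gives 3. Proposed Accept is not best — profitable deviation exists. ✗

No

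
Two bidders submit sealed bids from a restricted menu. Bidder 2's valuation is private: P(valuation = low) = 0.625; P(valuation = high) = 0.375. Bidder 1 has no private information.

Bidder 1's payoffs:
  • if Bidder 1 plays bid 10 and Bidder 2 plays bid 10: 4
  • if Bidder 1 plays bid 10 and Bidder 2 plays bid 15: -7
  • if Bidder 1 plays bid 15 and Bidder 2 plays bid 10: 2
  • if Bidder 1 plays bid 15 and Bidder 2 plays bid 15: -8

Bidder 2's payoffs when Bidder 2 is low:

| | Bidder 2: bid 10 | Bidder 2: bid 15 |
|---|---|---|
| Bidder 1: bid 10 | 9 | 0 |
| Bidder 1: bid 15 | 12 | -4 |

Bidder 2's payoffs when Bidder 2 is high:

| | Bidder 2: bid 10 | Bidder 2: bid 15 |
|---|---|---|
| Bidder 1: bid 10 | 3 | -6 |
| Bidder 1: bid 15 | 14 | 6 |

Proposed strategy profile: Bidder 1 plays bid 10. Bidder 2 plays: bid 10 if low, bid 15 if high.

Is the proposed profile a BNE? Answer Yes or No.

A profile is a BNE iff every type of every player is best-responding given beliefs about the other side.
Bidder 1 plays bid 10: E[bid 10] = 0.625·(4) + 0.375·(-7) = -0.125; E[bid 15] = -1.75. Best-responding. ✓
Bidder 2 (valuation low), facing bid 10: bid 10 gives 9, bid 15 gives 0. Proposed bid 10 is best. ✓
Bidder 2 (valuation high), facing bid 10: bid 10 gives 3, bid 15 gives -6. Proposed bid 15 is not best — profitable deviation exists. ✗

No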